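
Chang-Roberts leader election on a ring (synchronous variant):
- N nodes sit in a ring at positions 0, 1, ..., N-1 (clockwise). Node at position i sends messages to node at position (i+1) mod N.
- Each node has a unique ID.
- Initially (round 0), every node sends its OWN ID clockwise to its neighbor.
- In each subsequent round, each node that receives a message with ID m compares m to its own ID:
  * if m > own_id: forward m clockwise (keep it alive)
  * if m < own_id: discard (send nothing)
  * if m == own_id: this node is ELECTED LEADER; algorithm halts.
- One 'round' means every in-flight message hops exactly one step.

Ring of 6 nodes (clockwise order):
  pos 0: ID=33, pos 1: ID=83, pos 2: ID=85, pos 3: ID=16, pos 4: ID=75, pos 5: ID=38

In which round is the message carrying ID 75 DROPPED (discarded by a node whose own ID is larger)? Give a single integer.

Answer: 3

Derivation:
Round 1: pos1(id83) recv 33: drop; pos2(id85) recv 83: drop; pos3(id16) recv 85: fwd; pos4(id75) recv 16: drop; pos5(id38) recv 75: fwd; pos0(id33) recv 38: fwd
Round 2: pos4(id75) recv 85: fwd; pos0(id33) recv 75: fwd; pos1(id83) recv 38: drop
Round 3: pos5(id38) recv 85: fwd; pos1(id83) recv 75: drop
Round 4: pos0(id33) recv 85: fwd
Round 5: pos1(id83) recv 85: fwd
Round 6: pos2(id85) recv 85: ELECTED
Message ID 75 originates at pos 4; dropped at pos 1 in round 3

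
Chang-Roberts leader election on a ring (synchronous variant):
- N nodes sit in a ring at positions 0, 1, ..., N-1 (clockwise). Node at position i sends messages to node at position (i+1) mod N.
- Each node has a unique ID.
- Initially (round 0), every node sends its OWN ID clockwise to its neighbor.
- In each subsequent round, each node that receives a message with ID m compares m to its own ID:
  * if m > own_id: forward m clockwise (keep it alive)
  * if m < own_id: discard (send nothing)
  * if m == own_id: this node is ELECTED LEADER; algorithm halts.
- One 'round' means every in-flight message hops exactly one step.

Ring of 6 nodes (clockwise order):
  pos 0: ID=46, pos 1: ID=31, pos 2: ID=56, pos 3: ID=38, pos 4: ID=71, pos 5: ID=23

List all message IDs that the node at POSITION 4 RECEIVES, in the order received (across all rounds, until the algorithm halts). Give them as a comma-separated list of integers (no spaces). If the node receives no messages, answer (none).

Round 1: pos1(id31) recv 46: fwd; pos2(id56) recv 31: drop; pos3(id38) recv 56: fwd; pos4(id71) recv 38: drop; pos5(id23) recv 71: fwd; pos0(id46) recv 23: drop
Round 2: pos2(id56) recv 46: drop; pos4(id71) recv 56: drop; pos0(id46) recv 71: fwd
Round 3: pos1(id31) recv 71: fwd
Round 4: pos2(id56) recv 71: fwd
Round 5: pos3(id38) recv 71: fwd
Round 6: pos4(id71) recv 71: ELECTED

Answer: 38,56,71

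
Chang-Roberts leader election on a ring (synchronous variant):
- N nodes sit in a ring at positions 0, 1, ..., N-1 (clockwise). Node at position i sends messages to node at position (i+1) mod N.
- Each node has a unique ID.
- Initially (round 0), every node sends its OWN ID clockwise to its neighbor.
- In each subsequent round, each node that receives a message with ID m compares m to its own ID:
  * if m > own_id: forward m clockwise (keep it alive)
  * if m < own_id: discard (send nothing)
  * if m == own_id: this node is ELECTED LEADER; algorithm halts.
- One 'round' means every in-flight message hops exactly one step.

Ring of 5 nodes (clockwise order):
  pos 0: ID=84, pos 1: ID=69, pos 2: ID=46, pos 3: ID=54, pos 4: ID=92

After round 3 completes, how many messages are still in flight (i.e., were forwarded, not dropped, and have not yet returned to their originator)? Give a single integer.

Answer: 2

Derivation:
Round 1: pos1(id69) recv 84: fwd; pos2(id46) recv 69: fwd; pos3(id54) recv 46: drop; pos4(id92) recv 54: drop; pos0(id84) recv 92: fwd
Round 2: pos2(id46) recv 84: fwd; pos3(id54) recv 69: fwd; pos1(id69) recv 92: fwd
Round 3: pos3(id54) recv 84: fwd; pos4(id92) recv 69: drop; pos2(id46) recv 92: fwd
After round 3: 2 messages still in flight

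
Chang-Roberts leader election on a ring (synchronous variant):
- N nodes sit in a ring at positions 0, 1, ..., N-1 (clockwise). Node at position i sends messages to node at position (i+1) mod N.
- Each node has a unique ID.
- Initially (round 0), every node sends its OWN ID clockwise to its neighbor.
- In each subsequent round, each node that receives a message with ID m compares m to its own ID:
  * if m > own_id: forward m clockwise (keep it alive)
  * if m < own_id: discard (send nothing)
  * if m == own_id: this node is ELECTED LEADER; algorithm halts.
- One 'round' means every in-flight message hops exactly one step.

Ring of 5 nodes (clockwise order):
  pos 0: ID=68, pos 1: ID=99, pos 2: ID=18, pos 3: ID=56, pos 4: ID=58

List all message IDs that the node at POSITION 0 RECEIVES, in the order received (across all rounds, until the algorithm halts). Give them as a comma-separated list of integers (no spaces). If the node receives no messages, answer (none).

Answer: 58,99

Derivation:
Round 1: pos1(id99) recv 68: drop; pos2(id18) recv 99: fwd; pos3(id56) recv 18: drop; pos4(id58) recv 56: drop; pos0(id68) recv 58: drop
Round 2: pos3(id56) recv 99: fwd
Round 3: pos4(id58) recv 99: fwd
Round 4: pos0(id68) recv 99: fwd
Round 5: pos1(id99) recv 99: ELECTED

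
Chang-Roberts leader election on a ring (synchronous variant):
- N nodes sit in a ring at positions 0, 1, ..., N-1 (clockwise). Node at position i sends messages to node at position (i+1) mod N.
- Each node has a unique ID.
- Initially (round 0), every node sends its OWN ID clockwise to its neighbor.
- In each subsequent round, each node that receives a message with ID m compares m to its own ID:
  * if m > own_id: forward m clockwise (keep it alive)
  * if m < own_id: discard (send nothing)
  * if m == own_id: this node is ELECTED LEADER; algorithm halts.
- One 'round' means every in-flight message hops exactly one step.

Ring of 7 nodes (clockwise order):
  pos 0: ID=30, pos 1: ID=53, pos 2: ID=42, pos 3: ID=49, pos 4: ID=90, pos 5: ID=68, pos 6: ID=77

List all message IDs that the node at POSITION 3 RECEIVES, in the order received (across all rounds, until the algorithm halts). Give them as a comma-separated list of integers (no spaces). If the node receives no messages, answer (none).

Answer: 42,53,77,90

Derivation:
Round 1: pos1(id53) recv 30: drop; pos2(id42) recv 53: fwd; pos3(id49) recv 42: drop; pos4(id90) recv 49: drop; pos5(id68) recv 90: fwd; pos6(id77) recv 68: drop; pos0(id30) recv 77: fwd
Round 2: pos3(id49) recv 53: fwd; pos6(id77) recv 90: fwd; pos1(id53) recv 77: fwd
Round 3: pos4(id90) recv 53: drop; pos0(id30) recv 90: fwd; pos2(id42) recv 77: fwd
Round 4: pos1(id53) recv 90: fwd; pos3(id49) recv 77: fwd
Round 5: pos2(id42) recv 90: fwd; pos4(id90) recv 77: drop
Round 6: pos3(id49) recv 90: fwd
Round 7: pos4(id90) recv 90: ELECTED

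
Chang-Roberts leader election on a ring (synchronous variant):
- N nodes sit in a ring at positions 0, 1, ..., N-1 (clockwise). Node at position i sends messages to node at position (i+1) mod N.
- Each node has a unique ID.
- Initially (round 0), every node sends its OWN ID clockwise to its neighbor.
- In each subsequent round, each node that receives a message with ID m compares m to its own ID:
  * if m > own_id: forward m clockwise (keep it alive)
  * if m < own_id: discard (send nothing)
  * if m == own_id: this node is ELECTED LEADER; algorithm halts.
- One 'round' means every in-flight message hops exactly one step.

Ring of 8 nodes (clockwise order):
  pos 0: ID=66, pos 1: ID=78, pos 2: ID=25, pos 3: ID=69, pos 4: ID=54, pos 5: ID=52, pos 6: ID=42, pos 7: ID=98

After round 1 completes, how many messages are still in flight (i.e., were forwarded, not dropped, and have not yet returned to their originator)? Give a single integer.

Answer: 5

Derivation:
Round 1: pos1(id78) recv 66: drop; pos2(id25) recv 78: fwd; pos3(id69) recv 25: drop; pos4(id54) recv 69: fwd; pos5(id52) recv 54: fwd; pos6(id42) recv 52: fwd; pos7(id98) recv 42: drop; pos0(id66) recv 98: fwd
After round 1: 5 messages still in flight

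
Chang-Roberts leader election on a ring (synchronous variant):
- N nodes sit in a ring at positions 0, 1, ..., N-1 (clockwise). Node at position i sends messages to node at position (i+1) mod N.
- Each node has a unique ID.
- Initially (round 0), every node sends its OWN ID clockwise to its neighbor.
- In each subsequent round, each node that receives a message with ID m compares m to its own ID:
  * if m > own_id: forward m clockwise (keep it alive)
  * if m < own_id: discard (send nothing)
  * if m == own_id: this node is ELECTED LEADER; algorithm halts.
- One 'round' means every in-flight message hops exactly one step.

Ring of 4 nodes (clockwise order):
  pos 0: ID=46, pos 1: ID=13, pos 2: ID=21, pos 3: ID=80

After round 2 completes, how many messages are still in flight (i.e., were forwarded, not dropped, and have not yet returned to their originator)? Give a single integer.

Answer: 2

Derivation:
Round 1: pos1(id13) recv 46: fwd; pos2(id21) recv 13: drop; pos3(id80) recv 21: drop; pos0(id46) recv 80: fwd
Round 2: pos2(id21) recv 46: fwd; pos1(id13) recv 80: fwd
After round 2: 2 messages still in flight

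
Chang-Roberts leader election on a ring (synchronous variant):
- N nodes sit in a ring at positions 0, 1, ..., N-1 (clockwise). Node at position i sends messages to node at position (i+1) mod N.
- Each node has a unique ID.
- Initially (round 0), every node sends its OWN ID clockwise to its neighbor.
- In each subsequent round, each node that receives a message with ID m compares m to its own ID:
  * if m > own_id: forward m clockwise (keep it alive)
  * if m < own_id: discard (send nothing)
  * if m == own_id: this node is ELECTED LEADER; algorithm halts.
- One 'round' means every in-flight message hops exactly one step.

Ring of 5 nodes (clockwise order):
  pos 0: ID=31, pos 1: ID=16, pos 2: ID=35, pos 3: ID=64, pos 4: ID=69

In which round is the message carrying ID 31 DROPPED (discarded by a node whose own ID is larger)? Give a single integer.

Round 1: pos1(id16) recv 31: fwd; pos2(id35) recv 16: drop; pos3(id64) recv 35: drop; pos4(id69) recv 64: drop; pos0(id31) recv 69: fwd
Round 2: pos2(id35) recv 31: drop; pos1(id16) recv 69: fwd
Round 3: pos2(id35) recv 69: fwd
Round 4: pos3(id64) recv 69: fwd
Round 5: pos4(id69) recv 69: ELECTED
Message ID 31 originates at pos 0; dropped at pos 2 in round 2

Answer: 2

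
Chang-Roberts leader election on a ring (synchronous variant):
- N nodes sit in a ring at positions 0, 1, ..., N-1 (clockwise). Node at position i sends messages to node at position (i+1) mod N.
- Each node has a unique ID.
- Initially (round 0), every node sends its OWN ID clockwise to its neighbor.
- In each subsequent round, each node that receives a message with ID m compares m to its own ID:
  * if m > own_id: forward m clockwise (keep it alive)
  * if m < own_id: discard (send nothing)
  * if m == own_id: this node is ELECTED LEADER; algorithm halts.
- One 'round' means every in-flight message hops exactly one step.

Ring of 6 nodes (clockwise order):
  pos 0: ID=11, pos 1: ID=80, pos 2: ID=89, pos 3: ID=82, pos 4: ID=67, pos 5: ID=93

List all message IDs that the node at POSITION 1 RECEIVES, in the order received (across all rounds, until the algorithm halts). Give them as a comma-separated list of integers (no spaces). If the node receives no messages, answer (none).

Answer: 11,93

Derivation:
Round 1: pos1(id80) recv 11: drop; pos2(id89) recv 80: drop; pos3(id82) recv 89: fwd; pos4(id67) recv 82: fwd; pos5(id93) recv 67: drop; pos0(id11) recv 93: fwd
Round 2: pos4(id67) recv 89: fwd; pos5(id93) recv 82: drop; pos1(id80) recv 93: fwd
Round 3: pos5(id93) recv 89: drop; pos2(id89) recv 93: fwd
Round 4: pos3(id82) recv 93: fwd
Round 5: pos4(id67) recv 93: fwd
Round 6: pos5(id93) recv 93: ELECTED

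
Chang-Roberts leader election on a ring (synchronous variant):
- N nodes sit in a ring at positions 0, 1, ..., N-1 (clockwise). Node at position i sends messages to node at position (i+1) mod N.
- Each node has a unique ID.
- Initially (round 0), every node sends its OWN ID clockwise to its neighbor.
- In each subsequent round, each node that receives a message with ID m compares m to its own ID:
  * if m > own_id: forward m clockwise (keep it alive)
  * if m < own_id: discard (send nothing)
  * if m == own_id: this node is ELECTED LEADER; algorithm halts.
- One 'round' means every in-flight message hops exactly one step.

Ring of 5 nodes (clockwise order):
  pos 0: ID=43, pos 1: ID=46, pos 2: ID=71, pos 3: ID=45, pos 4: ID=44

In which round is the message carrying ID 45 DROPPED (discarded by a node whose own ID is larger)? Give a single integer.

Round 1: pos1(id46) recv 43: drop; pos2(id71) recv 46: drop; pos3(id45) recv 71: fwd; pos4(id44) recv 45: fwd; pos0(id43) recv 44: fwd
Round 2: pos4(id44) recv 71: fwd; pos0(id43) recv 45: fwd; pos1(id46) recv 44: drop
Round 3: pos0(id43) recv 71: fwd; pos1(id46) recv 45: drop
Round 4: pos1(id46) recv 71: fwd
Round 5: pos2(id71) recv 71: ELECTED
Message ID 45 originates at pos 3; dropped at pos 1 in round 3

Answer: 3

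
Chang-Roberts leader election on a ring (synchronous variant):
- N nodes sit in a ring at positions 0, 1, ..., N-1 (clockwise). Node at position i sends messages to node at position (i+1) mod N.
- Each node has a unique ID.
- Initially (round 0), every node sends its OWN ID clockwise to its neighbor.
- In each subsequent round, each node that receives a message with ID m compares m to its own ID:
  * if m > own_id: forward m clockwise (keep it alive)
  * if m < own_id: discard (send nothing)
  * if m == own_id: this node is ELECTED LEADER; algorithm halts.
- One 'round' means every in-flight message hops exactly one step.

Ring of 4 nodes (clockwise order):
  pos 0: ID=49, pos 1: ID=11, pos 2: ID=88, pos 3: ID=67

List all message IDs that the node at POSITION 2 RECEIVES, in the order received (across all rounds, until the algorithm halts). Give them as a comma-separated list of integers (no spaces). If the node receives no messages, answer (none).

Answer: 11,49,67,88

Derivation:
Round 1: pos1(id11) recv 49: fwd; pos2(id88) recv 11: drop; pos3(id67) recv 88: fwd; pos0(id49) recv 67: fwd
Round 2: pos2(id88) recv 49: drop; pos0(id49) recv 88: fwd; pos1(id11) recv 67: fwd
Round 3: pos1(id11) recv 88: fwd; pos2(id88) recv 67: drop
Round 4: pos2(id88) recv 88: ELECTED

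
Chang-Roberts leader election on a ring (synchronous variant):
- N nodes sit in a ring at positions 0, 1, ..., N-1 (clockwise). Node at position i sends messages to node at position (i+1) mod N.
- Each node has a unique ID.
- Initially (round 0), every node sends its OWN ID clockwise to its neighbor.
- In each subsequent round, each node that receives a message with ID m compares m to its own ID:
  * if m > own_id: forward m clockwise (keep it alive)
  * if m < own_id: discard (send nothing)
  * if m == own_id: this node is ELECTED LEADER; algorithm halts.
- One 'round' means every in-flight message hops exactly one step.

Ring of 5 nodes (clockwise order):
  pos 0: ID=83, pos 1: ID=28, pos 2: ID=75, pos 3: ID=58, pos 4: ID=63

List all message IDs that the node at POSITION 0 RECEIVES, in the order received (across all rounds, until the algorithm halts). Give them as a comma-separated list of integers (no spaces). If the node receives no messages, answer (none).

Round 1: pos1(id28) recv 83: fwd; pos2(id75) recv 28: drop; pos3(id58) recv 75: fwd; pos4(id63) recv 58: drop; pos0(id83) recv 63: drop
Round 2: pos2(id75) recv 83: fwd; pos4(id63) recv 75: fwd
Round 3: pos3(id58) recv 83: fwd; pos0(id83) recv 75: drop
Round 4: pos4(id63) recv 83: fwd
Round 5: pos0(id83) recv 83: ELECTED

Answer: 63,75,83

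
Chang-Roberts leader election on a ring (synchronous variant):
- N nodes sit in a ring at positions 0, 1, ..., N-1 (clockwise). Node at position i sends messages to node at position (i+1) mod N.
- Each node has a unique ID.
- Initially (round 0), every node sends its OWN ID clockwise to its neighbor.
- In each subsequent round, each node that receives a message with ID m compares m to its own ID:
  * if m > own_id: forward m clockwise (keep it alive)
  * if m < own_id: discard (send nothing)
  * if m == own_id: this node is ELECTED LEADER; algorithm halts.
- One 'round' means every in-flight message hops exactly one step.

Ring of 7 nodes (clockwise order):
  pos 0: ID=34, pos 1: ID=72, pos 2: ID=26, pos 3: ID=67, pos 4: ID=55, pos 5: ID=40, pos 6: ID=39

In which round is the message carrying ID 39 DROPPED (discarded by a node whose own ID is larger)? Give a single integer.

Answer: 2

Derivation:
Round 1: pos1(id72) recv 34: drop; pos2(id26) recv 72: fwd; pos3(id67) recv 26: drop; pos4(id55) recv 67: fwd; pos5(id40) recv 55: fwd; pos6(id39) recv 40: fwd; pos0(id34) recv 39: fwd
Round 2: pos3(id67) recv 72: fwd; pos5(id40) recv 67: fwd; pos6(id39) recv 55: fwd; pos0(id34) recv 40: fwd; pos1(id72) recv 39: drop
Round 3: pos4(id55) recv 72: fwd; pos6(id39) recv 67: fwd; pos0(id34) recv 55: fwd; pos1(id72) recv 40: drop
Round 4: pos5(id40) recv 72: fwd; pos0(id34) recv 67: fwd; pos1(id72) recv 55: drop
Round 5: pos6(id39) recv 72: fwd; pos1(id72) recv 67: drop
Round 6: pos0(id34) recv 72: fwd
Round 7: pos1(id72) recv 72: ELECTED
Message ID 39 originates at pos 6; dropped at pos 1 in round 2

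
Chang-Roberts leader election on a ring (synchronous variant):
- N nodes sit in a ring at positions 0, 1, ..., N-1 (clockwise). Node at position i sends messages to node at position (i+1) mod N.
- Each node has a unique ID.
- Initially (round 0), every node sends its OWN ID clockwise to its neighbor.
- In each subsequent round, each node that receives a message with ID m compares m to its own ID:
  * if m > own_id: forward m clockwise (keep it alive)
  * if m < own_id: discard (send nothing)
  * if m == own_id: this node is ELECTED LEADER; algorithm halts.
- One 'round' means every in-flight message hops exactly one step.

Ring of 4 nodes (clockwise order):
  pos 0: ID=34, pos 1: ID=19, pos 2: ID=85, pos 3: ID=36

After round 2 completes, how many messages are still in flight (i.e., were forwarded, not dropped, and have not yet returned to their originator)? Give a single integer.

Round 1: pos1(id19) recv 34: fwd; pos2(id85) recv 19: drop; pos3(id36) recv 85: fwd; pos0(id34) recv 36: fwd
Round 2: pos2(id85) recv 34: drop; pos0(id34) recv 85: fwd; pos1(id19) recv 36: fwd
After round 2: 2 messages still in flight

Answer: 2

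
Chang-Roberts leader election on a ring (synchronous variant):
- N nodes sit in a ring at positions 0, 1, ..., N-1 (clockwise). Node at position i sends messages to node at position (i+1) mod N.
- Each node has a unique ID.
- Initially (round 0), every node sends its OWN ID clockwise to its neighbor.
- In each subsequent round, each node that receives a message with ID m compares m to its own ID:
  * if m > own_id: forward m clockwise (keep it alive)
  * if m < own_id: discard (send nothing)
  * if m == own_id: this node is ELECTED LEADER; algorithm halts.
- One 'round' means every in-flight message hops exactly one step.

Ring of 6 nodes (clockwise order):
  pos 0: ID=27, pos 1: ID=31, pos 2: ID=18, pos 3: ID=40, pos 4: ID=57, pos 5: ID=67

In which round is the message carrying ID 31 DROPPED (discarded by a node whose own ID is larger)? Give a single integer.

Answer: 2

Derivation:
Round 1: pos1(id31) recv 27: drop; pos2(id18) recv 31: fwd; pos3(id40) recv 18: drop; pos4(id57) recv 40: drop; pos5(id67) recv 57: drop; pos0(id27) recv 67: fwd
Round 2: pos3(id40) recv 31: drop; pos1(id31) recv 67: fwd
Round 3: pos2(id18) recv 67: fwd
Round 4: pos3(id40) recv 67: fwd
Round 5: pos4(id57) recv 67: fwd
Round 6: pos5(id67) recv 67: ELECTED
Message ID 31 originates at pos 1; dropped at pos 3 in round 2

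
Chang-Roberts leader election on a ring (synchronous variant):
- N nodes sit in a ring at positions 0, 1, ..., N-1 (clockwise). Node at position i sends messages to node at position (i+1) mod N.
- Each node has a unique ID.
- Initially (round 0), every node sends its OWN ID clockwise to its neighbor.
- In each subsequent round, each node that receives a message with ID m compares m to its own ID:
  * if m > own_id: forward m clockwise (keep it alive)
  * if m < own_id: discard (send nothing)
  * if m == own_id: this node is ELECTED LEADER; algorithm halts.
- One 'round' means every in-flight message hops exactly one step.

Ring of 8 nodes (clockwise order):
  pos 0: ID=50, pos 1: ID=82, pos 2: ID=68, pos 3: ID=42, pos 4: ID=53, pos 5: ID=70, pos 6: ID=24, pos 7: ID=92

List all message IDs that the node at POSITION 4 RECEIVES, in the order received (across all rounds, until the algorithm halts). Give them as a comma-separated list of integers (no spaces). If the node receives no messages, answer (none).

Round 1: pos1(id82) recv 50: drop; pos2(id68) recv 82: fwd; pos3(id42) recv 68: fwd; pos4(id53) recv 42: drop; pos5(id70) recv 53: drop; pos6(id24) recv 70: fwd; pos7(id92) recv 24: drop; pos0(id50) recv 92: fwd
Round 2: pos3(id42) recv 82: fwd; pos4(id53) recv 68: fwd; pos7(id92) recv 70: drop; pos1(id82) recv 92: fwd
Round 3: pos4(id53) recv 82: fwd; pos5(id70) recv 68: drop; pos2(id68) recv 92: fwd
Round 4: pos5(id70) recv 82: fwd; pos3(id42) recv 92: fwd
Round 5: pos6(id24) recv 82: fwd; pos4(id53) recv 92: fwd
Round 6: pos7(id92) recv 82: drop; pos5(id70) recv 92: fwd
Round 7: pos6(id24) recv 92: fwd
Round 8: pos7(id92) recv 92: ELECTED

Answer: 42,68,82,92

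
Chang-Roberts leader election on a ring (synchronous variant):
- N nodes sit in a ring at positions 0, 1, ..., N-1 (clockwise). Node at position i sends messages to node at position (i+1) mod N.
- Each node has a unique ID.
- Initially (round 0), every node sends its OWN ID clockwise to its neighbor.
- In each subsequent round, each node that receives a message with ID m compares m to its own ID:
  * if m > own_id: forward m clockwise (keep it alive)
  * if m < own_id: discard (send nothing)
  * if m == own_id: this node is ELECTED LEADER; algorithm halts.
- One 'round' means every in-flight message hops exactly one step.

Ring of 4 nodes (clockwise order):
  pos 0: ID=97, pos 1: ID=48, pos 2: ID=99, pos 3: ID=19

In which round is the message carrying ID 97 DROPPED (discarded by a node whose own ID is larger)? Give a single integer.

Round 1: pos1(id48) recv 97: fwd; pos2(id99) recv 48: drop; pos3(id19) recv 99: fwd; pos0(id97) recv 19: drop
Round 2: pos2(id99) recv 97: drop; pos0(id97) recv 99: fwd
Round 3: pos1(id48) recv 99: fwd
Round 4: pos2(id99) recv 99: ELECTED
Message ID 97 originates at pos 0; dropped at pos 2 in round 2

Answer: 2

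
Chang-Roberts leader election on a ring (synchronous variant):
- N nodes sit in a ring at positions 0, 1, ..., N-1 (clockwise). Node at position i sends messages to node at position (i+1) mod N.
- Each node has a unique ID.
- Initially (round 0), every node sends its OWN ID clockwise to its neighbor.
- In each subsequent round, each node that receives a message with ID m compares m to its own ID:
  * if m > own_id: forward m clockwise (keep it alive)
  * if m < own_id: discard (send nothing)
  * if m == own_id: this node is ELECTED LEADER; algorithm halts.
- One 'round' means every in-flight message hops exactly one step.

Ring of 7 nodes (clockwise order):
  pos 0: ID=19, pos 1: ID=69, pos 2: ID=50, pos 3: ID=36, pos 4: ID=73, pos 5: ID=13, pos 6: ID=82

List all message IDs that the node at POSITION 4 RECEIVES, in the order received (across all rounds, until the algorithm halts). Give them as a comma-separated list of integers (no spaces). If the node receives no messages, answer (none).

Answer: 36,50,69,82

Derivation:
Round 1: pos1(id69) recv 19: drop; pos2(id50) recv 69: fwd; pos3(id36) recv 50: fwd; pos4(id73) recv 36: drop; pos5(id13) recv 73: fwd; pos6(id82) recv 13: drop; pos0(id19) recv 82: fwd
Round 2: pos3(id36) recv 69: fwd; pos4(id73) recv 50: drop; pos6(id82) recv 73: drop; pos1(id69) recv 82: fwd
Round 3: pos4(id73) recv 69: drop; pos2(id50) recv 82: fwd
Round 4: pos3(id36) recv 82: fwd
Round 5: pos4(id73) recv 82: fwd
Round 6: pos5(id13) recv 82: fwd
Round 7: pos6(id82) recv 82: ELECTED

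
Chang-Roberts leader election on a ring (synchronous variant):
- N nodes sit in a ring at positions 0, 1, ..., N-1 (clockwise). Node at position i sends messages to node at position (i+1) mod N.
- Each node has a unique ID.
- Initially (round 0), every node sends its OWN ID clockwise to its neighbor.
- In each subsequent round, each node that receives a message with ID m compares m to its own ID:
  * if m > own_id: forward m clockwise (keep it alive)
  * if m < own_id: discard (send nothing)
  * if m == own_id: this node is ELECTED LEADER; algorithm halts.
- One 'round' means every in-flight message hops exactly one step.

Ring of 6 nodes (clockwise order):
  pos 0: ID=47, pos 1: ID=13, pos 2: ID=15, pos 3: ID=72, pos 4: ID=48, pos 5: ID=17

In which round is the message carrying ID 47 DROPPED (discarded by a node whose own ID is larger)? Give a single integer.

Answer: 3

Derivation:
Round 1: pos1(id13) recv 47: fwd; pos2(id15) recv 13: drop; pos3(id72) recv 15: drop; pos4(id48) recv 72: fwd; pos5(id17) recv 48: fwd; pos0(id47) recv 17: drop
Round 2: pos2(id15) recv 47: fwd; pos5(id17) recv 72: fwd; pos0(id47) recv 48: fwd
Round 3: pos3(id72) recv 47: drop; pos0(id47) recv 72: fwd; pos1(id13) recv 48: fwd
Round 4: pos1(id13) recv 72: fwd; pos2(id15) recv 48: fwd
Round 5: pos2(id15) recv 72: fwd; pos3(id72) recv 48: drop
Round 6: pos3(id72) recv 72: ELECTED
Message ID 47 originates at pos 0; dropped at pos 3 in round 3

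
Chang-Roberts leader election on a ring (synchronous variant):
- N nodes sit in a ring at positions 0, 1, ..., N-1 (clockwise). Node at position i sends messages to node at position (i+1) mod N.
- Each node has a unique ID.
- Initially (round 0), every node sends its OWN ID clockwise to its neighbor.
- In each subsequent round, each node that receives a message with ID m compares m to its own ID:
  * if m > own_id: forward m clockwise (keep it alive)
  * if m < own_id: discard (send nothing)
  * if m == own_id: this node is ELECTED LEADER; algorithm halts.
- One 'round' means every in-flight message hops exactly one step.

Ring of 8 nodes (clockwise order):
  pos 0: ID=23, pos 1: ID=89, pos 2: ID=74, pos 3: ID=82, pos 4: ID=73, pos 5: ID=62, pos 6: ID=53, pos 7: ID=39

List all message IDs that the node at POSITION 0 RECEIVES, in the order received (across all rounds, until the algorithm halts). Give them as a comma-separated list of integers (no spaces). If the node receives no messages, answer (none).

Round 1: pos1(id89) recv 23: drop; pos2(id74) recv 89: fwd; pos3(id82) recv 74: drop; pos4(id73) recv 82: fwd; pos5(id62) recv 73: fwd; pos6(id53) recv 62: fwd; pos7(id39) recv 53: fwd; pos0(id23) recv 39: fwd
Round 2: pos3(id82) recv 89: fwd; pos5(id62) recv 82: fwd; pos6(id53) recv 73: fwd; pos7(id39) recv 62: fwd; pos0(id23) recv 53: fwd; pos1(id89) recv 39: drop
Round 3: pos4(id73) recv 89: fwd; pos6(id53) recv 82: fwd; pos7(id39) recv 73: fwd; pos0(id23) recv 62: fwd; pos1(id89) recv 53: drop
Round 4: pos5(id62) recv 89: fwd; pos7(id39) recv 82: fwd; pos0(id23) recv 73: fwd; pos1(id89) recv 62: drop
Round 5: pos6(id53) recv 89: fwd; pos0(id23) recv 82: fwd; pos1(id89) recv 73: drop
Round 6: pos7(id39) recv 89: fwd; pos1(id89) recv 82: drop
Round 7: pos0(id23) recv 89: fwd
Round 8: pos1(id89) recv 89: ELECTED

Answer: 39,53,62,73,82,89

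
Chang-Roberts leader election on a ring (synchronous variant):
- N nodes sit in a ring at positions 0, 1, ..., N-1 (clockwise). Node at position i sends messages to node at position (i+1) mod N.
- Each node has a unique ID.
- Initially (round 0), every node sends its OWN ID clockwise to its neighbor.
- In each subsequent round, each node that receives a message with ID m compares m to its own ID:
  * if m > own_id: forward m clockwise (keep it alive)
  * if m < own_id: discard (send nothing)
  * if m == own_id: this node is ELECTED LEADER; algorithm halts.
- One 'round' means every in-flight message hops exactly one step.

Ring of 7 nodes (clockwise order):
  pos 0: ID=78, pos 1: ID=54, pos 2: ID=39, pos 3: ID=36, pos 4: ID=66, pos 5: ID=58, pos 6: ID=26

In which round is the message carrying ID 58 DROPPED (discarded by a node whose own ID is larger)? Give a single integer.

Round 1: pos1(id54) recv 78: fwd; pos2(id39) recv 54: fwd; pos3(id36) recv 39: fwd; pos4(id66) recv 36: drop; pos5(id58) recv 66: fwd; pos6(id26) recv 58: fwd; pos0(id78) recv 26: drop
Round 2: pos2(id39) recv 78: fwd; pos3(id36) recv 54: fwd; pos4(id66) recv 39: drop; pos6(id26) recv 66: fwd; pos0(id78) recv 58: drop
Round 3: pos3(id36) recv 78: fwd; pos4(id66) recv 54: drop; pos0(id78) recv 66: drop
Round 4: pos4(id66) recv 78: fwd
Round 5: pos5(id58) recv 78: fwd
Round 6: pos6(id26) recv 78: fwd
Round 7: pos0(id78) recv 78: ELECTED
Message ID 58 originates at pos 5; dropped at pos 0 in round 2

Answer: 2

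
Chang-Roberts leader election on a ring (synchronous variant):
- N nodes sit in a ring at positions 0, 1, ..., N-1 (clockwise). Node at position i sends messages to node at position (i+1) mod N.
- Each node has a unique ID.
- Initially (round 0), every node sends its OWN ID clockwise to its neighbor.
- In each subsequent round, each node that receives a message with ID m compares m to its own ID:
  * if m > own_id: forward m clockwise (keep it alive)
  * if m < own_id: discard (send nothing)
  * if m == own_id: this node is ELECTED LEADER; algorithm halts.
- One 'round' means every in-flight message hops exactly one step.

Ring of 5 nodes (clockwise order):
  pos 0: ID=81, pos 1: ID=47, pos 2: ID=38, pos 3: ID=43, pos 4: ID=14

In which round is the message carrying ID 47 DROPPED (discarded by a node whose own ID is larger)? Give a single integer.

Answer: 4

Derivation:
Round 1: pos1(id47) recv 81: fwd; pos2(id38) recv 47: fwd; pos3(id43) recv 38: drop; pos4(id14) recv 43: fwd; pos0(id81) recv 14: drop
Round 2: pos2(id38) recv 81: fwd; pos3(id43) recv 47: fwd; pos0(id81) recv 43: drop
Round 3: pos3(id43) recv 81: fwd; pos4(id14) recv 47: fwd
Round 4: pos4(id14) recv 81: fwd; pos0(id81) recv 47: drop
Round 5: pos0(id81) recv 81: ELECTED
Message ID 47 originates at pos 1; dropped at pos 0 in round 4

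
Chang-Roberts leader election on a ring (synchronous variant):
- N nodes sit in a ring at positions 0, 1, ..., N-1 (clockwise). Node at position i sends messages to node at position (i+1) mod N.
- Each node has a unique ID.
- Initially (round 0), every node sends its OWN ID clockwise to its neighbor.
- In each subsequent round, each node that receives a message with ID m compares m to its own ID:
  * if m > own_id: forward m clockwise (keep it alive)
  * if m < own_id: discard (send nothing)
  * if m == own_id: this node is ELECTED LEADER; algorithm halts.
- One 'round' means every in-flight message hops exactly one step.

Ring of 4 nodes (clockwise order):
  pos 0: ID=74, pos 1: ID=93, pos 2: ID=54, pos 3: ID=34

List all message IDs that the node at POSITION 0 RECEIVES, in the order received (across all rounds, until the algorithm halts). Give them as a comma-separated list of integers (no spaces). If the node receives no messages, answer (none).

Round 1: pos1(id93) recv 74: drop; pos2(id54) recv 93: fwd; pos3(id34) recv 54: fwd; pos0(id74) recv 34: drop
Round 2: pos3(id34) recv 93: fwd; pos0(id74) recv 54: drop
Round 3: pos0(id74) recv 93: fwd
Round 4: pos1(id93) recv 93: ELECTED

Answer: 34,54,93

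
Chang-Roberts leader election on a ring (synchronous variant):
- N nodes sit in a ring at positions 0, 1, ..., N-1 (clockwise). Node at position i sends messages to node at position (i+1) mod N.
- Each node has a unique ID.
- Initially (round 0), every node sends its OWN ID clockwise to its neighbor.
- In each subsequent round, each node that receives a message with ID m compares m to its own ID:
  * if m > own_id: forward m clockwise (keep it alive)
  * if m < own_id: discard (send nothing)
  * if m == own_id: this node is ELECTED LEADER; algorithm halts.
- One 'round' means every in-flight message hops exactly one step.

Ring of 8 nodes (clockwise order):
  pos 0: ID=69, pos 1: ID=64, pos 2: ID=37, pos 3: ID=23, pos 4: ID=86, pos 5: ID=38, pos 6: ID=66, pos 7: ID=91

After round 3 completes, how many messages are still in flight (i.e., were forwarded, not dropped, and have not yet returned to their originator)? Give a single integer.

Round 1: pos1(id64) recv 69: fwd; pos2(id37) recv 64: fwd; pos3(id23) recv 37: fwd; pos4(id86) recv 23: drop; pos5(id38) recv 86: fwd; pos6(id66) recv 38: drop; pos7(id91) recv 66: drop; pos0(id69) recv 91: fwd
Round 2: pos2(id37) recv 69: fwd; pos3(id23) recv 64: fwd; pos4(id86) recv 37: drop; pos6(id66) recv 86: fwd; pos1(id64) recv 91: fwd
Round 3: pos3(id23) recv 69: fwd; pos4(id86) recv 64: drop; pos7(id91) recv 86: drop; pos2(id37) recv 91: fwd
After round 3: 2 messages still in flight

Answer: 2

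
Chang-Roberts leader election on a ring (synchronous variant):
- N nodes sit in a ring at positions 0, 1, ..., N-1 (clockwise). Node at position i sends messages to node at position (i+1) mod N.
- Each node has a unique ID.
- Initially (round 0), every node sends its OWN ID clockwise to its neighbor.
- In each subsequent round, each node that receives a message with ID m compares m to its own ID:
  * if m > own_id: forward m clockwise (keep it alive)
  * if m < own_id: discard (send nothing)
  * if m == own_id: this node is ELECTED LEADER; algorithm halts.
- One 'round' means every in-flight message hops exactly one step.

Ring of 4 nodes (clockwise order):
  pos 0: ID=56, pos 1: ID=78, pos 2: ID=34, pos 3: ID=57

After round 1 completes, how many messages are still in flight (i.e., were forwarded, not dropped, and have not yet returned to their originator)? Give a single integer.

Round 1: pos1(id78) recv 56: drop; pos2(id34) recv 78: fwd; pos3(id57) recv 34: drop; pos0(id56) recv 57: fwd
After round 1: 2 messages still in flight

Answer: 2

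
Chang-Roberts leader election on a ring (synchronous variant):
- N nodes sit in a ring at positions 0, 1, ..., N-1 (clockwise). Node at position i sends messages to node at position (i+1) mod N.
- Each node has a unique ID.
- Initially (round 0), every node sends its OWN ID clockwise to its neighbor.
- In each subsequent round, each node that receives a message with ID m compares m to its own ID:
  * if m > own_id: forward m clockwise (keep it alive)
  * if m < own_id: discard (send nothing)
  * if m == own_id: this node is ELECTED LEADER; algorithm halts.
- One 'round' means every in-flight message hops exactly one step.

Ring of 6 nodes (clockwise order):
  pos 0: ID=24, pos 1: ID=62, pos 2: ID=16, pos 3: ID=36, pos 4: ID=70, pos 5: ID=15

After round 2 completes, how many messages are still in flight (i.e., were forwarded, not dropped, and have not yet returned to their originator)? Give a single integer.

Round 1: pos1(id62) recv 24: drop; pos2(id16) recv 62: fwd; pos3(id36) recv 16: drop; pos4(id70) recv 36: drop; pos5(id15) recv 70: fwd; pos0(id24) recv 15: drop
Round 2: pos3(id36) recv 62: fwd; pos0(id24) recv 70: fwd
After round 2: 2 messages still in flight

Answer: 2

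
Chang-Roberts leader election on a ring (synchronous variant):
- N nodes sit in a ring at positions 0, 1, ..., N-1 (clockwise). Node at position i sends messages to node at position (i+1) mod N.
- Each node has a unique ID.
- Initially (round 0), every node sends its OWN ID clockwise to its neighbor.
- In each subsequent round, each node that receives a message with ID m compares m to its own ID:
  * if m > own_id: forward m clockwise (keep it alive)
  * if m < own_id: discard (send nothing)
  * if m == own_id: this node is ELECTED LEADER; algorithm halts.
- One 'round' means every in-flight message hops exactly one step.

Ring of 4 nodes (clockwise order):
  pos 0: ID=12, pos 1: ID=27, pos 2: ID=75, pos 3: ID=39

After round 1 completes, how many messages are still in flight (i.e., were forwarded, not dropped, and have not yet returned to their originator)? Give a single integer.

Answer: 2

Derivation:
Round 1: pos1(id27) recv 12: drop; pos2(id75) recv 27: drop; pos3(id39) recv 75: fwd; pos0(id12) recv 39: fwd
After round 1: 2 messages still in flight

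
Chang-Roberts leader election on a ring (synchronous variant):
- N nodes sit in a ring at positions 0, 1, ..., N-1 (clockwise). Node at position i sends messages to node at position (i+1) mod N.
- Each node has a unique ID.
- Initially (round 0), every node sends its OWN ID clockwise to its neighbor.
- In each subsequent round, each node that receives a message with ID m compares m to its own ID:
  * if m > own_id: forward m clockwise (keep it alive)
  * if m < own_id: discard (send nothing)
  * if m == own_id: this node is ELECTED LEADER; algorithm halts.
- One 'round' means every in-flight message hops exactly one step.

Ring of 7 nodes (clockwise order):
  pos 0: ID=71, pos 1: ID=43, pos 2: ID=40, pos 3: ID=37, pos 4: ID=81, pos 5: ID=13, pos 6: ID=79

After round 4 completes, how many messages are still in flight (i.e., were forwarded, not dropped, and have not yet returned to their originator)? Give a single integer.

Round 1: pos1(id43) recv 71: fwd; pos2(id40) recv 43: fwd; pos3(id37) recv 40: fwd; pos4(id81) recv 37: drop; pos5(id13) recv 81: fwd; pos6(id79) recv 13: drop; pos0(id71) recv 79: fwd
Round 2: pos2(id40) recv 71: fwd; pos3(id37) recv 43: fwd; pos4(id81) recv 40: drop; pos6(id79) recv 81: fwd; pos1(id43) recv 79: fwd
Round 3: pos3(id37) recv 71: fwd; pos4(id81) recv 43: drop; pos0(id71) recv 81: fwd; pos2(id40) recv 79: fwd
Round 4: pos4(id81) recv 71: drop; pos1(id43) recv 81: fwd; pos3(id37) recv 79: fwd
After round 4: 2 messages still in flight

Answer: 2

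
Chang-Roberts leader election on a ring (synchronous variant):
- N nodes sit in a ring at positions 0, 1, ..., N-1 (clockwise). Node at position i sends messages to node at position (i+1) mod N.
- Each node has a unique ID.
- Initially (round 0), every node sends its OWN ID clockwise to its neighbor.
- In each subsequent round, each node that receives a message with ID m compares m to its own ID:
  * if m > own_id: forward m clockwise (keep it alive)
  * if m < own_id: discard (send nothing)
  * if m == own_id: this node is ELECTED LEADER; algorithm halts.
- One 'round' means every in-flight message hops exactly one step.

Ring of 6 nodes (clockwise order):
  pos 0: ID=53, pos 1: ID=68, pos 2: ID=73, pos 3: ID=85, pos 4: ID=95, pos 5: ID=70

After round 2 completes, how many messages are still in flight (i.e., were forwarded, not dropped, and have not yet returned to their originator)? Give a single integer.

Answer: 2

Derivation:
Round 1: pos1(id68) recv 53: drop; pos2(id73) recv 68: drop; pos3(id85) recv 73: drop; pos4(id95) recv 85: drop; pos5(id70) recv 95: fwd; pos0(id53) recv 70: fwd
Round 2: pos0(id53) recv 95: fwd; pos1(id68) recv 70: fwd
After round 2: 2 messages still in flight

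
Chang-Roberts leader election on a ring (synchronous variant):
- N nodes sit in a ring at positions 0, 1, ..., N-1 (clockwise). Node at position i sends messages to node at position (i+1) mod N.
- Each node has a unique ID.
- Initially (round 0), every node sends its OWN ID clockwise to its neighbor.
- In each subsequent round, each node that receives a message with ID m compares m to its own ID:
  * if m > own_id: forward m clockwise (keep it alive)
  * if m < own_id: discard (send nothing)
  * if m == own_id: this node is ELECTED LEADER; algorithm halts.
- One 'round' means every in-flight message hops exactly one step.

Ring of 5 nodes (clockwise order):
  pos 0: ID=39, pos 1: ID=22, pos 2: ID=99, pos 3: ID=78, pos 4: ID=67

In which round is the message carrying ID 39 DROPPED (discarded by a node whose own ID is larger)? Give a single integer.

Round 1: pos1(id22) recv 39: fwd; pos2(id99) recv 22: drop; pos3(id78) recv 99: fwd; pos4(id67) recv 78: fwd; pos0(id39) recv 67: fwd
Round 2: pos2(id99) recv 39: drop; pos4(id67) recv 99: fwd; pos0(id39) recv 78: fwd; pos1(id22) recv 67: fwd
Round 3: pos0(id39) recv 99: fwd; pos1(id22) recv 78: fwd; pos2(id99) recv 67: drop
Round 4: pos1(id22) recv 99: fwd; pos2(id99) recv 78: drop
Round 5: pos2(id99) recv 99: ELECTED
Message ID 39 originates at pos 0; dropped at pos 2 in round 2

Answer: 2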